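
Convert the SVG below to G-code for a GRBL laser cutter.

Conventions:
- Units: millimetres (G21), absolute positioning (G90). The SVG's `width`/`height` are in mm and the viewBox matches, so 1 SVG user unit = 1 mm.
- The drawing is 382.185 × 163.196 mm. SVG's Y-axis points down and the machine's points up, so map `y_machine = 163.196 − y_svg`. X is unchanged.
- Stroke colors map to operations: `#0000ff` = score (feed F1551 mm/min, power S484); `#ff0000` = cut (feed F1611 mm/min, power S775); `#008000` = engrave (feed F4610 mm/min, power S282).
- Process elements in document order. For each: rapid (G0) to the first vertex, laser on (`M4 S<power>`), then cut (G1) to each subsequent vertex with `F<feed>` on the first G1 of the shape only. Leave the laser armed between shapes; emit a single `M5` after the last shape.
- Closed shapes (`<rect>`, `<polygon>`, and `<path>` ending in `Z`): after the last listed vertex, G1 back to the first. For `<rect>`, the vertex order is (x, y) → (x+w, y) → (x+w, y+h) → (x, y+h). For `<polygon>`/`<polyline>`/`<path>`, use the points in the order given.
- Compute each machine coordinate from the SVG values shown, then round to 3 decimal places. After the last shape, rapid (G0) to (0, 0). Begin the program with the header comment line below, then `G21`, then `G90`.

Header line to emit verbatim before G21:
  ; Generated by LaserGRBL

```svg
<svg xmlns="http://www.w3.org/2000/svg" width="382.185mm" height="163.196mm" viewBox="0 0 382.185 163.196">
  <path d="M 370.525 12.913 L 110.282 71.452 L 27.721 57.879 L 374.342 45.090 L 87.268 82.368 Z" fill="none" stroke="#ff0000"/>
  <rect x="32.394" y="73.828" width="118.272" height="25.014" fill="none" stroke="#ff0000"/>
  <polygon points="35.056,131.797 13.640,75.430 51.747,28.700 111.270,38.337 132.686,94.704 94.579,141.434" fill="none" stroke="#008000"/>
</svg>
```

viewBox `0 0 382.185 163.196` with mm width/height → 1 unit = 1 mm. Flip: y_m = 163.196 − y_svg.

**Shape 1** — `<path>` closed polygon, stroke `#ff0000` → cut (S775, F1611). Machine vertices: (370.525,150.283) → (110.282,91.744) → (27.721,105.317) → (374.342,118.106) → (87.268,80.828) → (370.525,150.283). Closed: final G1 returns to the first vertex.

**Shape 2** — `<rect>` rectangle, stroke `#ff0000` → cut (S775, F1611). Machine vertices: (32.394,89.368) → (150.666,89.368) → (150.666,64.354) → (32.394,64.354) → (32.394,89.368). Closed: final G1 returns to the first vertex.

**Shape 3** — `<polygon>` regular polygon, stroke `#008000` → engrave (S282, F4610). Machine vertices: (35.056,31.399) → (13.640,87.766) → (51.747,134.496) → (111.270,124.859) → (132.686,68.492) → (94.579,21.762) → (35.056,31.399). Closed: final G1 returns to the first vertex.

; Generated by LaserGRBL
G21
G90
G0 X370.525 Y150.283
M4 S775
G1 X110.282 Y91.744 F1611
G1 X27.721 Y105.317
G1 X374.342 Y118.106
G1 X87.268 Y80.828
G1 X370.525 Y150.283
G0 X32.394 Y89.368
M4 S775
G1 X150.666 Y89.368 F1611
G1 X150.666 Y64.354
G1 X32.394 Y64.354
G1 X32.394 Y89.368
G0 X35.056 Y31.399
M4 S282
G1 X13.640 Y87.766 F4610
G1 X51.747 Y134.496
G1 X111.270 Y124.859
G1 X132.686 Y68.492
G1 X94.579 Y21.762
G1 X35.056 Y31.399
M5
G0 X0.000 Y0.000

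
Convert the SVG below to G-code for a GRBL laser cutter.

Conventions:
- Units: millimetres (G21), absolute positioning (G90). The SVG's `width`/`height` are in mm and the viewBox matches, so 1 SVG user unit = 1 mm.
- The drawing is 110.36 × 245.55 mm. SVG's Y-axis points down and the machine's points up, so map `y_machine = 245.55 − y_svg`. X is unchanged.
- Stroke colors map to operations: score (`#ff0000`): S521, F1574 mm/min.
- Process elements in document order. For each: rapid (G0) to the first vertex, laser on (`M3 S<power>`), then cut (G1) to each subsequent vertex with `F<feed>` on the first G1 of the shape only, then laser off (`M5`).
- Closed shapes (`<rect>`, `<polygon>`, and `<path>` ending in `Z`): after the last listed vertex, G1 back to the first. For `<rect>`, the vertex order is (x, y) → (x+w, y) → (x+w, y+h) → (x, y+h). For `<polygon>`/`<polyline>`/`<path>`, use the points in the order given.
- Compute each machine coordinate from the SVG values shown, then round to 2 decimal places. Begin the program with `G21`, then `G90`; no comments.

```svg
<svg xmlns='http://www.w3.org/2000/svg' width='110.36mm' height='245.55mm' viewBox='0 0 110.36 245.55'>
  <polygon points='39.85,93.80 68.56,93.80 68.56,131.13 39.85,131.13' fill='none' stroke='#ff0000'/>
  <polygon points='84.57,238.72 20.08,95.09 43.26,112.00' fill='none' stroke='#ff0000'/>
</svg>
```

viewBox `0 0 110.36 245.55` with mm width/height → 1 unit = 1 mm. Flip: y_m = 245.55 − y_svg.

**Shape 1** — `<polygon>` rectangle, stroke `#ff0000` → score (S521, F1574). Machine vertices: (39.85,151.75) → (68.56,151.75) → (68.56,114.42) → (39.85,114.42) → (39.85,151.75). Closed: final G1 returns to the first vertex.

**Shape 2** — `<polygon>` closed polygon, stroke `#ff0000` → score (S521, F1574). Machine vertices: (84.57,6.83) → (20.08,150.46) → (43.26,133.55) → (84.57,6.83). Closed: final G1 returns to the first vertex.

G21
G90
G0 X39.85 Y151.75
M3 S521
G1 X68.56 Y151.75 F1574
G1 X68.56 Y114.42
G1 X39.85 Y114.42
G1 X39.85 Y151.75
M5
G0 X84.57 Y6.83
M3 S521
G1 X20.08 Y150.46 F1574
G1 X43.26 Y133.55
G1 X84.57 Y6.83
M5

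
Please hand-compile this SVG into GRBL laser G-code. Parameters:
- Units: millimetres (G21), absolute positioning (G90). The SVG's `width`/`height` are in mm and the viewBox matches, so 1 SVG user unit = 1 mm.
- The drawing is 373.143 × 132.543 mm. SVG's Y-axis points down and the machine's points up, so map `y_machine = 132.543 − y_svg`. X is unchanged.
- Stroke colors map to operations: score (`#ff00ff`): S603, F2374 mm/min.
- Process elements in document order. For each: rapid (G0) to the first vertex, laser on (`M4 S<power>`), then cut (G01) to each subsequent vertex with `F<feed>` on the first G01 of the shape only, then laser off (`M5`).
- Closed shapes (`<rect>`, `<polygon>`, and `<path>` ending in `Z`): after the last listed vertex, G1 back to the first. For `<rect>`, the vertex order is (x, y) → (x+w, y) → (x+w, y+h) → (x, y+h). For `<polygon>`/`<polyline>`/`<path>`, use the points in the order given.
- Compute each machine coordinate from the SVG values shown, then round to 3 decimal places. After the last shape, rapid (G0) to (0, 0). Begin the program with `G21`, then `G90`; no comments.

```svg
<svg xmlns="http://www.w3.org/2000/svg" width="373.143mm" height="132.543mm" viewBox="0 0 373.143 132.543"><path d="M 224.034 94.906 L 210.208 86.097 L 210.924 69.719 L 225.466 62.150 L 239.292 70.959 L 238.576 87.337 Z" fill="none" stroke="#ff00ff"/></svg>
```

1 u = 1 mm; y_m = 132.543 − y.

[1] `<path>` regular polygon, #ff00ff→score S603 F2374: (224.034,37.637) → (210.208,46.446) → (210.924,62.824) → (225.466,70.393) → (239.292,61.584) → (238.576,45.206) → (224.034,37.637) (closed)

G21
G90
G0 X224.034 Y37.637
M4 S603
G01 X210.208 Y46.446 F2374
G01 X210.924 Y62.824
G01 X225.466 Y70.393
G01 X239.292 Y61.584
G01 X238.576 Y45.206
G01 X224.034 Y37.637
M5
G0 X0.000 Y0.000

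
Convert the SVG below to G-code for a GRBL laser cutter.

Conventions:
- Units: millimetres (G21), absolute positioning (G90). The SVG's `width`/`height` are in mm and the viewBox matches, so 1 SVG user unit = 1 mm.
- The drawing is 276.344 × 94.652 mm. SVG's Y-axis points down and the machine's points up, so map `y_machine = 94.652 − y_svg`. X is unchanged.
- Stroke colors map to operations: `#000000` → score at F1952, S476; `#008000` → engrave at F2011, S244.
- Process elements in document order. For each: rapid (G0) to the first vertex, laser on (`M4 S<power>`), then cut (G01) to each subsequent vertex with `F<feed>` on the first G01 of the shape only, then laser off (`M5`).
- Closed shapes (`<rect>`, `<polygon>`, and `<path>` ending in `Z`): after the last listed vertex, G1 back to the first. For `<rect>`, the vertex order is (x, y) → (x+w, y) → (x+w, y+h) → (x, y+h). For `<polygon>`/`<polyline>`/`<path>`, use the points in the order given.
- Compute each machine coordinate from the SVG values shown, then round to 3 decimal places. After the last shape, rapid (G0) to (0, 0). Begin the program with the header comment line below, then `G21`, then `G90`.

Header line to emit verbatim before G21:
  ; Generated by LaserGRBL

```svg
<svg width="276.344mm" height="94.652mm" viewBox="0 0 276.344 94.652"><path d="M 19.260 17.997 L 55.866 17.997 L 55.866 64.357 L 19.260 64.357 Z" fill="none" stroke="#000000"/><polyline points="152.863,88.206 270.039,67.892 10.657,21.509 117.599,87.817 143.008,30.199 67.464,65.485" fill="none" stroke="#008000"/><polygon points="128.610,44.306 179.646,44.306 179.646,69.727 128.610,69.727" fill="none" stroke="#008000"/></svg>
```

; Generated by LaserGRBL
G21
G90
G0 X19.260 Y76.655
M4 S476
G01 X55.866 Y76.655 F1952
G01 X55.866 Y30.295
G01 X19.260 Y30.295
G01 X19.260 Y76.655
M5
G0 X152.863 Y6.446
M4 S244
G01 X270.039 Y26.760 F2011
G01 X10.657 Y73.143
G01 X117.599 Y6.835
G01 X143.008 Y64.453
G01 X67.464 Y29.167
M5
G0 X128.610 Y50.346
M4 S244
G01 X179.646 Y50.346 F2011
G01 X179.646 Y24.925
G01 X128.610 Y24.925
G01 X128.610 Y50.346
M5
G0 X0.000 Y0.000

1 u = 1 mm; y_m = 94.652 − y.

[1] `<path>` rectangle, #000000→score S476 F1952: (19.260,76.655) → (55.866,76.655) → (55.866,30.295) → (19.260,30.295) → (19.260,76.655) (closed)

[2] `<polyline>` open polyline, #008000→engrave S244 F2011: (152.863,6.446) → (270.039,26.760) → (10.657,73.143) → (117.599,6.835) → (143.008,64.453) → (67.464,29.167)

[3] `<polygon>` rectangle, #008000→engrave S244 F2011: (128.610,50.346) → (179.646,50.346) → (179.646,24.925) → (128.610,24.925) → (128.610,50.346) (closed)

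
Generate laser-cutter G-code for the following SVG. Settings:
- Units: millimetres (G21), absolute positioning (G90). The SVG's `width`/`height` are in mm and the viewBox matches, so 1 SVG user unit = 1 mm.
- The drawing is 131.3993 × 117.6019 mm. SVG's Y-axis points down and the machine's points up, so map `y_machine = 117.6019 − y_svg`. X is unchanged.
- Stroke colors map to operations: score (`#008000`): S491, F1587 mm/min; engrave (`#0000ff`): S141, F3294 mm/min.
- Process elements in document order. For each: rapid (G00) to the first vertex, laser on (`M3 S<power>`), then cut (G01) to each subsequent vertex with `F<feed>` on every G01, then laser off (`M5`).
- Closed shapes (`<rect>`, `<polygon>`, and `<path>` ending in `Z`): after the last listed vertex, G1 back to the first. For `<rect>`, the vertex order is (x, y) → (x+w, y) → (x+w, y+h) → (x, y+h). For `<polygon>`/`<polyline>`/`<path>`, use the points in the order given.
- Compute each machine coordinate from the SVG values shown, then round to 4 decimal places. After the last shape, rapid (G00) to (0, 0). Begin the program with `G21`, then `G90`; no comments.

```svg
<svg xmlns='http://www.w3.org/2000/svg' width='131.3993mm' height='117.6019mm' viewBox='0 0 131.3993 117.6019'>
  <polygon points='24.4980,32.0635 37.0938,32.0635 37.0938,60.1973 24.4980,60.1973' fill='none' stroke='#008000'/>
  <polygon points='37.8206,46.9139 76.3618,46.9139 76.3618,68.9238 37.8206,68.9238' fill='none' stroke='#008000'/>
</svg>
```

Since the viewBox matches the mm dimensions, user units are millimetres directly. The only transform is the Y-flip y_m = 117.6019 − y_svg.

Shape 1 is a rectangle drawn with `<polygon>`. Its stroke #008000 means score at S491, F1587. After flipping Y the toolpath is (24.4980,85.5384) → (37.0938,85.5384) → (37.0938,57.4046) → (24.4980,57.4046) → (24.4980,85.5384), returning to the start.

Shape 2 is a rectangle drawn with `<polygon>`. Its stroke #008000 means score at S491, F1587. After flipping Y the toolpath is (37.8206,70.6880) → (76.3618,70.6880) → (76.3618,48.6781) → (37.8206,48.6781) → (37.8206,70.6880), returning to the start.

G21
G90
G00 X24.4980 Y85.5384
M3 S491
G01 X37.0938 Y85.5384 F1587
G01 X37.0938 Y57.4046 F1587
G01 X24.4980 Y57.4046 F1587
G01 X24.4980 Y85.5384 F1587
M5
G00 X37.8206 Y70.6880
M3 S491
G01 X76.3618 Y70.6880 F1587
G01 X76.3618 Y48.6781 F1587
G01 X37.8206 Y48.6781 F1587
G01 X37.8206 Y70.6880 F1587
M5
G00 X0.0000 Y0.0000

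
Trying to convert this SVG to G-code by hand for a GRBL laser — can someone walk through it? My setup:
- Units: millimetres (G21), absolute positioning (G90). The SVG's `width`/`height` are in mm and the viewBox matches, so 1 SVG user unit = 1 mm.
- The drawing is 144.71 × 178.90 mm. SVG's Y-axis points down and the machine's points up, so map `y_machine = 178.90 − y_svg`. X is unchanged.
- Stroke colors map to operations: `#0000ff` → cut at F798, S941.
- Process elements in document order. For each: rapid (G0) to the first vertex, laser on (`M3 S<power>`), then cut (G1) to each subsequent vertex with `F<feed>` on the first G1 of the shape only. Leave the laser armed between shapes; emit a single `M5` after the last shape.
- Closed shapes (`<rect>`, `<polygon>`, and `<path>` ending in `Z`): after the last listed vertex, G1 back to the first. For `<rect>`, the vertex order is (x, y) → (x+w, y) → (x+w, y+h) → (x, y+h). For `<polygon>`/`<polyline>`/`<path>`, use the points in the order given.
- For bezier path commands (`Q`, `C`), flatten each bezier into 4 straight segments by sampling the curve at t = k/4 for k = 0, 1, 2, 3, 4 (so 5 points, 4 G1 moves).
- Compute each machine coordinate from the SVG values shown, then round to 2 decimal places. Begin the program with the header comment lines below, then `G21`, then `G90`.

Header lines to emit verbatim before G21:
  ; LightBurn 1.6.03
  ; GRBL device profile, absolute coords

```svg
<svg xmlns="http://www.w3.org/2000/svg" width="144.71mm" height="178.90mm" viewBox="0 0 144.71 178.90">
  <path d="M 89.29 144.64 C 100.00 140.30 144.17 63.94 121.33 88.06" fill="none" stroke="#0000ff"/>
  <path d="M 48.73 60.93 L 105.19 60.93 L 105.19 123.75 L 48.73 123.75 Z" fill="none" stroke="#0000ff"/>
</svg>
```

Since the viewBox matches the mm dimensions, user units are millimetres directly. The only transform is the Y-flip y_m = 178.90 − y_svg.

Shape 1 is a cubic bezier drawn with `<path>`. Its stroke #0000ff means cut at S941, F798. After flipping Y the toolpath is (89.29,34.26) → (102.03,48.32) → (117.89,73.22) → (127.47,92.79) → (121.33,90.84).

Shape 2 is a rectangle drawn with `<path>`. Its stroke #0000ff means cut at S941, F798. After flipping Y the toolpath is (48.73,117.97) → (105.19,117.97) → (105.19,55.15) → (48.73,55.15) → (48.73,117.97), returning to the start.

; LightBurn 1.6.03
; GRBL device profile, absolute coords
G21
G90
G0 X89.29 Y34.26
M3 S941
G1 X102.03 Y48.32 F798
G1 X117.89 Y73.22
G1 X127.47 Y92.79
G1 X121.33 Y90.84
G0 X48.73 Y117.97
M3 S941
G1 X105.19 Y117.97 F798
G1 X105.19 Y55.15
G1 X48.73 Y55.15
G1 X48.73 Y117.97
M5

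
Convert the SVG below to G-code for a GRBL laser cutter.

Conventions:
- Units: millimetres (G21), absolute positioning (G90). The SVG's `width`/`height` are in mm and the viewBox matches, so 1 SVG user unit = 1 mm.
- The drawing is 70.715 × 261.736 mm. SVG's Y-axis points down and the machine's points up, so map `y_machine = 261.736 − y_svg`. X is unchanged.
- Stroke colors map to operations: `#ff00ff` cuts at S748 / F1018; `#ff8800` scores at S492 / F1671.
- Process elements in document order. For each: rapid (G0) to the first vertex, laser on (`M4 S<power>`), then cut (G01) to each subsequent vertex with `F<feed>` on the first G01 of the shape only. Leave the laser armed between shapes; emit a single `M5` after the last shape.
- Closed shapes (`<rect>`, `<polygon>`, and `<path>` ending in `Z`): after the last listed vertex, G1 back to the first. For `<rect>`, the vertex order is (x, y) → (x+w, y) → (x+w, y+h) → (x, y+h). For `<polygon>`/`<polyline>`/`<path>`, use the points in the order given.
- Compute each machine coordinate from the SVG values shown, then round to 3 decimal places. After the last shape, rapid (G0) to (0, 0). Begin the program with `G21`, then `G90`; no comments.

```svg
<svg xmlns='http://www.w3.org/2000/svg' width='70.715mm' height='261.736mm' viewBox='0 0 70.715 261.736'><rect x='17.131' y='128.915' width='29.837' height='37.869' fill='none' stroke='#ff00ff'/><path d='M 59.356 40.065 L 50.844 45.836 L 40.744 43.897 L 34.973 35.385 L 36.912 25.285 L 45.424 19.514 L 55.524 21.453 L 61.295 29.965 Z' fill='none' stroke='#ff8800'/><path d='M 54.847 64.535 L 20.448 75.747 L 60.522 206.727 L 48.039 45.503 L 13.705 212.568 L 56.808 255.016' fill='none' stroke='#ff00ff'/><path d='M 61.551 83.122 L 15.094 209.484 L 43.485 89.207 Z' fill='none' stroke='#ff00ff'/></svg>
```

G21
G90
G0 X17.131 Y132.821
M4 S748
G01 X46.968 Y132.821 F1018
G01 X46.968 Y94.952
G01 X17.131 Y94.952
G01 X17.131 Y132.821
G0 X59.356 Y221.671
M4 S492
G01 X50.844 Y215.900 F1671
G01 X40.744 Y217.839
G01 X34.973 Y226.351
G01 X36.912 Y236.451
G01 X45.424 Y242.222
G01 X55.524 Y240.283
G01 X61.295 Y231.771
G01 X59.356 Y221.671
G0 X54.847 Y197.201
M4 S748
G01 X20.448 Y185.989 F1018
G01 X60.522 Y55.009
G01 X48.039 Y216.233
G01 X13.705 Y49.168
G01 X56.808 Y6.720
G0 X61.551 Y178.614
M4 S748
G01 X15.094 Y52.252 F1018
G01 X43.485 Y172.529
G01 X61.551 Y178.614
M5
G0 X0.000 Y0.000

1 u = 1 mm; y_m = 261.736 − y.

[1] `<rect>` rectangle, #ff00ff→cut S748 F1018: (17.131,132.821) → (46.968,132.821) → (46.968,94.952) → (17.131,94.952) → (17.131,132.821) (closed)

[2] `<path>` regular polygon, #ff8800→score S492 F1671: (59.356,221.671) → (50.844,215.900) → (40.744,217.839) → (34.973,226.351) → (36.912,236.451) → (45.424,242.222) → (55.524,240.283) → (61.295,231.771) → (59.356,221.671) (closed)

[3] `<path>` open polyline, #ff00ff→cut S748 F1018: (54.847,197.201) → (20.448,185.989) → (60.522,55.009) → (48.039,216.233) → (13.705,49.168) → (56.808,6.720)

[4] `<path>` closed polygon, #ff00ff→cut S748 F1018: (61.551,178.614) → (15.094,52.252) → (43.485,172.529) → (61.551,178.614) (closed)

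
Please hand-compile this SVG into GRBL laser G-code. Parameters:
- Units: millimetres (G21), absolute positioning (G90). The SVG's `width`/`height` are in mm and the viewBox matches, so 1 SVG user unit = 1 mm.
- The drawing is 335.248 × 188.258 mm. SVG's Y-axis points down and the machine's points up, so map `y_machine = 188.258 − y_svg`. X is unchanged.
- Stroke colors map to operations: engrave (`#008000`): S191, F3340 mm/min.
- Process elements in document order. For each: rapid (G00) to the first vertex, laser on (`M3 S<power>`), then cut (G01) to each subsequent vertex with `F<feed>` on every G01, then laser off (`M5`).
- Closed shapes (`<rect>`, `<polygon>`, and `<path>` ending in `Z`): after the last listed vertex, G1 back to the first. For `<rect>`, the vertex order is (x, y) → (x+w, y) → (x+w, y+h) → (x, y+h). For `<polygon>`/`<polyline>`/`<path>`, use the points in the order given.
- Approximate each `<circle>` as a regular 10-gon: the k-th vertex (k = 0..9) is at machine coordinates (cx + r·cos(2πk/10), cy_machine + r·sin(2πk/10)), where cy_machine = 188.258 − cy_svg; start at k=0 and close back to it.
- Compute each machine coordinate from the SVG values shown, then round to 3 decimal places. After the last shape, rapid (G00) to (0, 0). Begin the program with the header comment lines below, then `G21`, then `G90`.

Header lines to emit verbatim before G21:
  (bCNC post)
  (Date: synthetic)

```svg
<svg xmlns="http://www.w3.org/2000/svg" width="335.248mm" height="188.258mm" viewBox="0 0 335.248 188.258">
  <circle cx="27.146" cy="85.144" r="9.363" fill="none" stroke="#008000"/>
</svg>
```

(bCNC post)
(Date: synthetic)
G21
G90
G00 X36.509 Y103.114
M3 S191
G01 X34.721 Y108.617 F3340
G01 X30.039 Y112.019 F3340
G01 X24.253 Y112.019 F3340
G01 X19.571 Y108.617 F3340
G01 X17.783 Y103.114 F3340
G01 X19.571 Y97.611 F3340
G01 X24.253 Y94.209 F3340
G01 X30.039 Y94.209 F3340
G01 X34.721 Y97.611 F3340
G01 X36.509 Y103.114 F3340
M5
G00 X0.000 Y0.000

viewBox `0 0 335.248 188.258` with mm width/height → 1 unit = 1 mm. Flip: y_m = 188.258 − y_svg.

**Shape 1** — `<circle>` circle, stroke `#008000` → engrave (S191, F3340). Machine vertices: (36.509,103.114) → (34.721,108.617) → (30.039,112.019) → (24.253,112.019) → (19.571,108.617) → (17.783,103.114) → (19.571,97.611) → (24.253,94.209) → (30.039,94.209) → (34.721,97.611) → (36.509,103.114). Closed: final G1 returns to the first vertex.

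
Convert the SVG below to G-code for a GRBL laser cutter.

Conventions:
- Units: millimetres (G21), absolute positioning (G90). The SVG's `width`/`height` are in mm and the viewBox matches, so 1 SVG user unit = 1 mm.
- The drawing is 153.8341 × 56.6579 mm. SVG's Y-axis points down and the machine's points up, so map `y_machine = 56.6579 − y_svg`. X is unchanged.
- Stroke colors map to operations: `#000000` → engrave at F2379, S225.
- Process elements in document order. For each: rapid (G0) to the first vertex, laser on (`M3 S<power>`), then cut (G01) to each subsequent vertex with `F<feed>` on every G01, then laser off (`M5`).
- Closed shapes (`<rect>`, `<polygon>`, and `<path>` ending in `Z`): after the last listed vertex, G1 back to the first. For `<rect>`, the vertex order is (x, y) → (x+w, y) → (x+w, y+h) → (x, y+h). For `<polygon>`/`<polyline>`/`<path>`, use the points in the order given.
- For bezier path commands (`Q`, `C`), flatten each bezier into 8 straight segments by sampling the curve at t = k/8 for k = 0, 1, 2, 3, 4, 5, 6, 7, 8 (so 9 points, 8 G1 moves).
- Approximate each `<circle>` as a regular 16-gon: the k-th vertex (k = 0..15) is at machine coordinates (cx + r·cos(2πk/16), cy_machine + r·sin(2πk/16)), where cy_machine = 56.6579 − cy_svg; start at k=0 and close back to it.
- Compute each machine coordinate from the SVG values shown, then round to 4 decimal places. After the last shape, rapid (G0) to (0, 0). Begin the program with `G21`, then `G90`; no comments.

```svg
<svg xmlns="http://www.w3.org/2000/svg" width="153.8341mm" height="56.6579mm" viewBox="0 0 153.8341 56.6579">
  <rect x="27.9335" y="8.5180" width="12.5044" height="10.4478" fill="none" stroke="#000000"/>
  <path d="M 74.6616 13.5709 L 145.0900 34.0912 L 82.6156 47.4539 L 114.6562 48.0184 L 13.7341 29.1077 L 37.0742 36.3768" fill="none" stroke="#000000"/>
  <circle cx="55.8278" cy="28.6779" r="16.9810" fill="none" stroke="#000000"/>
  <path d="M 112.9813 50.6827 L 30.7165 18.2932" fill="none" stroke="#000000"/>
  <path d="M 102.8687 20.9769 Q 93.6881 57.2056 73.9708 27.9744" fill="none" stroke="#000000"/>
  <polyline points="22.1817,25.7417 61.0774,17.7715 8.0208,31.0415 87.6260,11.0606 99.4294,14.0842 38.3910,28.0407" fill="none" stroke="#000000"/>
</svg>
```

G21
G90
G0 X27.9335 Y48.1399
M3 S225
G01 X40.4379 Y48.1399 F2379
G01 X40.4379 Y37.6921 F2379
G01 X27.9335 Y37.6921 F2379
G01 X27.9335 Y48.1399 F2379
M5
G0 X74.6616 Y43.0870
M3 S225
G01 X145.0900 Y22.5667 F2379
G01 X82.6156 Y9.2040 F2379
G01 X114.6562 Y8.6395 F2379
G01 X13.7341 Y27.5502 F2379
G01 X37.0742 Y20.2811 F2379
M5
G0 X72.8088 Y27.9800
M3 S225
G01 X71.5162 Y34.4783 F2379
G01 X67.8352 Y39.9874 F2379
G01 X62.3261 Y43.6684 F2379
G01 X55.8278 Y44.9610 F2379
G01 X49.3295 Y43.6684 F2379
G01 X43.8204 Y39.9874 F2379
G01 X40.1394 Y34.4783 F2379
G01 X38.8468 Y27.9800 F2379
G01 X40.1394 Y21.4817 F2379
G01 X43.8204 Y15.9726 F2379
G01 X49.3295 Y12.2916 F2379
G01 X55.8278 Y10.9990 F2379
G01 X62.3261 Y12.2916 F2379
G01 X67.8352 Y15.9726 F2379
G01 X71.5162 Y21.4817 F2379
G01 X72.8088 Y27.9800 F2379
M5
G0 X112.9813 Y5.9752
M3 S225
G01 X30.7165 Y38.3647 F2379
M5
G0 X102.8687 Y35.6810
M3 S225
G01 X100.4089 Y27.6466 F2379
G01 X97.6199 Y21.6579 F2379
G01 X94.5015 Y17.7148 F2379
G01 X91.0539 Y15.8173 F2379
G01 X87.2771 Y15.9654 F2379
G01 X83.1709 Y18.1591 F2379
G01 X78.7355 Y22.3985 F2379
G01 X73.9708 Y28.6835 F2379
M5
G0 X22.1817 Y30.9162
M3 S225
G01 X61.0774 Y38.8864 F2379
G01 X8.0208 Y25.6164 F2379
G01 X87.6260 Y45.5973 F2379
G01 X99.4294 Y42.5737 F2379
G01 X38.3910 Y28.6172 F2379
M5
G0 X0.0000 Y0.0000

Since the viewBox matches the mm dimensions, user units are millimetres directly. The only transform is the Y-flip y_m = 56.6579 − y_svg.

Shape 1 is a rectangle drawn with `<rect>`. Its stroke #000000 means engrave at S225, F2379. After flipping Y the toolpath is (27.9335,48.1399) → (40.4379,48.1399) → (40.4379,37.6921) → (27.9335,37.6921) → (27.9335,48.1399), returning to the start.

Shape 2 is a open polyline drawn with `<path>`. Its stroke #000000 means engrave at S225, F2379. After flipping Y the toolpath is (74.6616,43.0870) → (145.0900,22.5667) → (82.6156,9.2040) → (114.6562,8.6395) → (13.7341,27.5502) → (37.0742,20.2811).

Shape 3 is a circle drawn with `<circle>`. Its stroke #000000 means engrave at S225, F2379. After flipping Y the toolpath is (72.8088,27.9800) → (71.5162,34.4783) → (67.8352,39.9874) → (62.3261,43.6684) → (55.8278,44.9610) → (49.3295,43.6684) → (43.8204,39.9874) → (40.1394,34.4783) → (38.8468,27.9800) → (40.1394,21.4817) → (43.8204,15.9726) → (49.3295,12.2916) → (55.8278,10.9990) → (62.3261,12.2916) → (67.8352,15.9726) → (71.5162,21.4817) → (72.8088,27.9800), returning to the start.

Shape 4 is a line segment drawn with `<path>`. Its stroke #000000 means engrave at S225, F2379. After flipping Y the toolpath is (112.9813,5.9752) → (30.7165,38.3647).

Shape 5 is a quadratic bezier drawn with `<path>`. Its stroke #000000 means engrave at S225, F2379. After flipping Y the toolpath is (102.8687,35.6810) → (100.4089,27.6466) → (97.6199,21.6579) → (94.5015,17.7148) → (91.0539,15.8173) → (87.2771,15.9654) → (83.1709,18.1591) → (78.7355,22.3985) → (73.9708,28.6835).

Shape 6 is a open polyline drawn with `<polyline>`. Its stroke #000000 means engrave at S225, F2379. After flipping Y the toolpath is (22.1817,30.9162) → (61.0774,38.8864) → (8.0208,25.6164) → (87.6260,45.5973) → (99.4294,42.5737) → (38.3910,28.6172).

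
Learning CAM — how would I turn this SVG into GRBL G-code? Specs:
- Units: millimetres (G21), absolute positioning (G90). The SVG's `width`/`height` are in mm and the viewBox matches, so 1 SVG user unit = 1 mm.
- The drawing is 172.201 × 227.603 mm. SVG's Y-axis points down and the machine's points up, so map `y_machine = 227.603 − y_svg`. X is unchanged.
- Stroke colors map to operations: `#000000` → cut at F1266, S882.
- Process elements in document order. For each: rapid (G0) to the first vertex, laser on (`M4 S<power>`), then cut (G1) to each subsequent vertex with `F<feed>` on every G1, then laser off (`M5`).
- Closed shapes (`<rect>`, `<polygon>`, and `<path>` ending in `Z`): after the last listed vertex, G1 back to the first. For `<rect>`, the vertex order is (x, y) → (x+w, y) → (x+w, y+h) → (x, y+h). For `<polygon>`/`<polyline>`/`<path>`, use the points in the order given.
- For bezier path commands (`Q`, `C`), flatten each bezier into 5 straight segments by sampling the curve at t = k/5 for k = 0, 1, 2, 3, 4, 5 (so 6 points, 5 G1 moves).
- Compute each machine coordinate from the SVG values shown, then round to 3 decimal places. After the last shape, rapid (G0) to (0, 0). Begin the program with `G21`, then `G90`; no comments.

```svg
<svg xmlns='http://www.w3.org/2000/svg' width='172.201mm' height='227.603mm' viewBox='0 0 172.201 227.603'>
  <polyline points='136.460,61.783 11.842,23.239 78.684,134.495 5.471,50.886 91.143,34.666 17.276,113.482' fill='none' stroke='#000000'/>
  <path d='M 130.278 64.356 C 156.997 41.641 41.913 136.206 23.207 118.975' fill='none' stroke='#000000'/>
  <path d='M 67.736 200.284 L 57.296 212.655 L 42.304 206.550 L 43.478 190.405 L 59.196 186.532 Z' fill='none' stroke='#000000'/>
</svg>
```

G21
G90
G0 X136.460 Y165.820
M4 S882
G1 X11.842 Y204.364 F1266
G1 X78.684 Y93.108 F1266
G1 X5.471 Y176.717 F1266
G1 X91.143 Y192.937 F1266
G1 X17.276 Y114.121 F1266
M5
G0 X130.278 Y163.247
M4 S882
G1 X131.198 Y164.635 F1266
G1 X109.519 Y148.871 F1266
G1 X76.672 Y126.952 F1266
G1 X44.091 Y109.872 F1266
G1 X23.207 Y108.628 F1266
M5
G0 X67.736 Y27.319
M4 S882
G1 X57.296 Y14.948 F1266
G1 X42.304 Y21.053 F1266
G1 X43.478 Y37.198 F1266
G1 X59.196 Y41.071 F1266
G1 X67.736 Y27.319 F1266
M5
G0 X0.000 Y0.000

1 u = 1 mm; y_m = 227.603 − y.

[1] `<polyline>` open polyline, #000000→cut S882 F1266: (136.460,165.820) → (11.842,204.364) → (78.684,93.108) → (5.471,176.717) → (91.143,192.937) → (17.276,114.121)

[2] `<path>` cubic bezier, #000000→cut S882 F1266: (130.278,163.247) → (131.198,164.635) → (109.519,148.871) → (76.672,126.952) → (44.091,109.872) → (23.207,108.628)

[3] `<path>` regular polygon, #000000→cut S882 F1266: (67.736,27.319) → (57.296,14.948) → (42.304,21.053) → (43.478,37.198) → (59.196,41.071) → (67.736,27.319) (closed)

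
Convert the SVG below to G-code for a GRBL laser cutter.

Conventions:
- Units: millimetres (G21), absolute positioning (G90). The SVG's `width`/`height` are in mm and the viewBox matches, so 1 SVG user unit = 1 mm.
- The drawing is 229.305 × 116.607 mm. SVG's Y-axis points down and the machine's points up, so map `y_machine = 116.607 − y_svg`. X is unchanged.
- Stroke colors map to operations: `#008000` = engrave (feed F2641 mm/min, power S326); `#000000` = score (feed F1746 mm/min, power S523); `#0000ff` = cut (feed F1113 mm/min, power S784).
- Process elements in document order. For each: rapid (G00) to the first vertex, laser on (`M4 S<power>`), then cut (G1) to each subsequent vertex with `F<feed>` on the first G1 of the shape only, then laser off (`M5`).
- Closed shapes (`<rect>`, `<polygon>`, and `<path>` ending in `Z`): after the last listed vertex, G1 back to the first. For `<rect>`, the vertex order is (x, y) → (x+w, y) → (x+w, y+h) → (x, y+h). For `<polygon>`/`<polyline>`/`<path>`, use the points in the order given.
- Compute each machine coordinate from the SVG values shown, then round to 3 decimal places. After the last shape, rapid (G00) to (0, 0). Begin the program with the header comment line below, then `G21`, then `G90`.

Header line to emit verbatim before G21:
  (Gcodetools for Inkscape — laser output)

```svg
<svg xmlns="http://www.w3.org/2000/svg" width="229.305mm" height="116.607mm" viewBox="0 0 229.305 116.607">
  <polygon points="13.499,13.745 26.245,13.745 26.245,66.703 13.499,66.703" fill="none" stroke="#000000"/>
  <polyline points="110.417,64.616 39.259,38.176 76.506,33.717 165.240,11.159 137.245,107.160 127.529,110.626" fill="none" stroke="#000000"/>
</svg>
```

viewBox `0 0 229.305 116.607` with mm width/height → 1 unit = 1 mm. Flip: y_m = 116.607 − y_svg.

**Shape 1** — `<polygon>` rectangle, stroke `#000000` → score (S523, F1746). Machine vertices: (13.499,102.862) → (26.245,102.862) → (26.245,49.904) → (13.499,49.904) → (13.499,102.862). Closed: final G1 returns to the first vertex.

**Shape 2** — `<polyline>` open polyline, stroke `#000000` → score (S523, F1746). Machine vertices: (110.417,51.991) → (39.259,78.431) → (76.506,82.890) → (165.240,105.448) → (137.245,9.447) → (127.529,5.981). Open path.

(Gcodetools for Inkscape — laser output)
G21
G90
G00 X13.499 Y102.862
M4 S523
G1 X26.245 Y102.862 F1746
G1 X26.245 Y49.904
G1 X13.499 Y49.904
G1 X13.499 Y102.862
M5
G00 X110.417 Y51.991
M4 S523
G1 X39.259 Y78.431 F1746
G1 X76.506 Y82.890
G1 X165.240 Y105.448
G1 X137.245 Y9.447
G1 X127.529 Y5.981
M5
G00 X0.000 Y0.000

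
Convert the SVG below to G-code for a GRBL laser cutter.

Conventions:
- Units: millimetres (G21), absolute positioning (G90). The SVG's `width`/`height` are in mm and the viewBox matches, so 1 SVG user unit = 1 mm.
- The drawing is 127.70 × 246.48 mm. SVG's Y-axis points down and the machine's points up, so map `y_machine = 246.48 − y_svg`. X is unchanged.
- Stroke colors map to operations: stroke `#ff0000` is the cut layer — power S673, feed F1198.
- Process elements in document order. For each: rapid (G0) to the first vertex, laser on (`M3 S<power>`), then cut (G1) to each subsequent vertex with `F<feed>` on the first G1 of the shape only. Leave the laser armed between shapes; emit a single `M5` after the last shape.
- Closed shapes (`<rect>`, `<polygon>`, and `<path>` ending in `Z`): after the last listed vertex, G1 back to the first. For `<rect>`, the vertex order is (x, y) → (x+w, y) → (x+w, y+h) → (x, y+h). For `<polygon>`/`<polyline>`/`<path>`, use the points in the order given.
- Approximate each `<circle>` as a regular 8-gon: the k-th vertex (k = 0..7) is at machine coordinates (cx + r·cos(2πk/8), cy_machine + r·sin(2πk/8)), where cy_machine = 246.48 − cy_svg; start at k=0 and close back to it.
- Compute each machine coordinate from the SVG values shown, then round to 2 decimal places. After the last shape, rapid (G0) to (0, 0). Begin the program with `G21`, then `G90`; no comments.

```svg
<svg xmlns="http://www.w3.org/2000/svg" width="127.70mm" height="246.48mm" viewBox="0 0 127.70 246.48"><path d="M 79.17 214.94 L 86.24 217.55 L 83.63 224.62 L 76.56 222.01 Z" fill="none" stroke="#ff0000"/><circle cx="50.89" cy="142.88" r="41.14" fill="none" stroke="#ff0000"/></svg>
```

G21
G90
G0 X79.17 Y31.54
M3 S673
G1 X86.24 Y28.93 F1198
G1 X83.63 Y21.86
G1 X76.56 Y24.47
G1 X79.17 Y31.54
G0 X92.03 Y103.60
M3 S673
G1 X79.98 Y132.69 F1198
G1 X50.89 Y144.74
G1 X21.80 Y132.69
G1 X9.75 Y103.60
G1 X21.80 Y74.51
G1 X50.89 Y62.46
G1 X79.98 Y74.51
G1 X92.03 Y103.60
M5
G0 X0.00 Y0.00

Since the viewBox matches the mm dimensions, user units are millimetres directly. The only transform is the Y-flip y_m = 246.48 − y_svg.

Shape 1 is a regular polygon drawn with `<path>`. Its stroke #ff0000 means cut at S673, F1198. After flipping Y the toolpath is (79.17,31.54) → (86.24,28.93) → (83.63,21.86) → (76.56,24.47) → (79.17,31.54), returning to the start.

Shape 2 is a circle drawn with `<circle>`. Its stroke #ff0000 means cut at S673, F1198. After flipping Y the toolpath is (92.03,103.60) → (79.98,132.69) → (50.89,144.74) → (21.80,132.69) → (9.75,103.60) → (21.80,74.51) → (50.89,62.46) → (79.98,74.51) → (92.03,103.60), returning to the start.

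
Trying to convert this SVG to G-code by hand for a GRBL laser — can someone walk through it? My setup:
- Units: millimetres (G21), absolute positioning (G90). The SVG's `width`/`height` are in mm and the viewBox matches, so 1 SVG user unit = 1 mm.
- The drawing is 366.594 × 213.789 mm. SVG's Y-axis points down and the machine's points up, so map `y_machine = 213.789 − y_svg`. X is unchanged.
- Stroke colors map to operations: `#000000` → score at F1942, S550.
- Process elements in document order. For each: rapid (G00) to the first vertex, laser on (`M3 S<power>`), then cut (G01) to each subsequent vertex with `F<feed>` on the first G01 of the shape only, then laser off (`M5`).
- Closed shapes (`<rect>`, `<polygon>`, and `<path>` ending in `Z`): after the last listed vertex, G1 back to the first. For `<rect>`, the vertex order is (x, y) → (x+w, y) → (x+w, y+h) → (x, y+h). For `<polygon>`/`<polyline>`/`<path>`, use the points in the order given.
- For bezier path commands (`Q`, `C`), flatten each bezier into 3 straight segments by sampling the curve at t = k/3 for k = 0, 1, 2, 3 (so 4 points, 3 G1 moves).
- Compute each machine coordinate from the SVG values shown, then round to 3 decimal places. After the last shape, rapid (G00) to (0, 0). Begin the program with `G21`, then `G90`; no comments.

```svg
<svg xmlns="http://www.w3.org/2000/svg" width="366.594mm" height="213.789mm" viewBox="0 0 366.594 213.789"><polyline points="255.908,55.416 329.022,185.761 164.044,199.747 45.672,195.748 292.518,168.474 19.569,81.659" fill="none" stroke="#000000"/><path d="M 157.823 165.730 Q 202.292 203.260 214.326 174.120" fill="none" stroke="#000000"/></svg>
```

viewBox `0 0 366.594 213.789` with mm width/height → 1 unit = 1 mm. Flip: y_m = 213.789 − y_svg.

**Shape 1** — `<polyline>` open polyline, stroke `#000000` → score (S550, F1942). Machine vertices: (255.908,158.373) → (329.022,28.028) → (164.044,14.042) → (45.672,18.041) → (292.518,45.315) → (19.569,132.130). Open path.

**Shape 2** — `<path>` quadratic bezier, stroke `#000000` → score (S550, F1942). Control points (SVG): P0=(157.823,165.730), P1=(202.292,203.260), P2=(214.326,174.120); sampled at t=k/3. Machine vertices: (157.823,48.059) → (183.865,30.447) → (202.699,27.650) → (214.326,39.669). Open path.

G21
G90
G00 X255.908 Y158.373
M3 S550
G01 X329.022 Y28.028 F1942
G01 X164.044 Y14.042
G01 X45.672 Y18.041
G01 X292.518 Y45.315
G01 X19.569 Y132.130
M5
G00 X157.823 Y48.059
M3 S550
G01 X183.865 Y30.447 F1942
G01 X202.699 Y27.650
G01 X214.326 Y39.669
M5
G00 X0.000 Y0.000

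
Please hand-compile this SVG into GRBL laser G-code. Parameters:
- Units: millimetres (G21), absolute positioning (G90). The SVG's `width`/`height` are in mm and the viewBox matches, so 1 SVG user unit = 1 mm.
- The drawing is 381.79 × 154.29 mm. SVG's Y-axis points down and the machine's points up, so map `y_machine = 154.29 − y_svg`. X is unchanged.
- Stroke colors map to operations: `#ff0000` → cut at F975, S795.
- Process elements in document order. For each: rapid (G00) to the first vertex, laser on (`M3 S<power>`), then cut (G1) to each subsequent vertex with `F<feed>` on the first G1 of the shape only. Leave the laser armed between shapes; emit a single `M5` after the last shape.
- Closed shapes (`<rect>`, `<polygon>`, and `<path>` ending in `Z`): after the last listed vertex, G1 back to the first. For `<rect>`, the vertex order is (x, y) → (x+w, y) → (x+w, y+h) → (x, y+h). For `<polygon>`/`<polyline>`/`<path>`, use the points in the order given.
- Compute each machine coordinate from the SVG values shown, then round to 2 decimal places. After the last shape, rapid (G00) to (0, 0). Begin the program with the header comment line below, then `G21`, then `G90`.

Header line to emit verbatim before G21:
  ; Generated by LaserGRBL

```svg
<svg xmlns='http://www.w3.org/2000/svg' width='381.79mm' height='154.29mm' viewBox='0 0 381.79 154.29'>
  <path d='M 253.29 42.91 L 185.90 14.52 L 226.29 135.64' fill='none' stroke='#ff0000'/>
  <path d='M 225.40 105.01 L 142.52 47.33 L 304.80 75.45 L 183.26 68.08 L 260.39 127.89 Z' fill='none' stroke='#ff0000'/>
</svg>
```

; Generated by LaserGRBL
G21
G90
G00 X253.29 Y111.38
M3 S795
G1 X185.90 Y139.77 F975
G1 X226.29 Y18.65
G00 X225.40 Y49.28
M3 S795
G1 X142.52 Y106.96 F975
G1 X304.80 Y78.84
G1 X183.26 Y86.21
G1 X260.39 Y26.40
G1 X225.40 Y49.28
M5
G00 X0.00 Y0.00

Since the viewBox matches the mm dimensions, user units are millimetres directly. The only transform is the Y-flip y_m = 154.29 − y_svg.

Shape 1 is a open polyline drawn with `<path>`. Its stroke #ff0000 means cut at S795, F975. After flipping Y the toolpath is (253.29,111.38) → (185.90,139.77) → (226.29,18.65).

Shape 2 is a closed polygon drawn with `<path>`. Its stroke #ff0000 means cut at S795, F975. After flipping Y the toolpath is (225.40,49.28) → (142.52,106.96) → (304.80,78.84) → (183.26,86.21) → (260.39,26.40) → (225.40,49.28), returning to the start.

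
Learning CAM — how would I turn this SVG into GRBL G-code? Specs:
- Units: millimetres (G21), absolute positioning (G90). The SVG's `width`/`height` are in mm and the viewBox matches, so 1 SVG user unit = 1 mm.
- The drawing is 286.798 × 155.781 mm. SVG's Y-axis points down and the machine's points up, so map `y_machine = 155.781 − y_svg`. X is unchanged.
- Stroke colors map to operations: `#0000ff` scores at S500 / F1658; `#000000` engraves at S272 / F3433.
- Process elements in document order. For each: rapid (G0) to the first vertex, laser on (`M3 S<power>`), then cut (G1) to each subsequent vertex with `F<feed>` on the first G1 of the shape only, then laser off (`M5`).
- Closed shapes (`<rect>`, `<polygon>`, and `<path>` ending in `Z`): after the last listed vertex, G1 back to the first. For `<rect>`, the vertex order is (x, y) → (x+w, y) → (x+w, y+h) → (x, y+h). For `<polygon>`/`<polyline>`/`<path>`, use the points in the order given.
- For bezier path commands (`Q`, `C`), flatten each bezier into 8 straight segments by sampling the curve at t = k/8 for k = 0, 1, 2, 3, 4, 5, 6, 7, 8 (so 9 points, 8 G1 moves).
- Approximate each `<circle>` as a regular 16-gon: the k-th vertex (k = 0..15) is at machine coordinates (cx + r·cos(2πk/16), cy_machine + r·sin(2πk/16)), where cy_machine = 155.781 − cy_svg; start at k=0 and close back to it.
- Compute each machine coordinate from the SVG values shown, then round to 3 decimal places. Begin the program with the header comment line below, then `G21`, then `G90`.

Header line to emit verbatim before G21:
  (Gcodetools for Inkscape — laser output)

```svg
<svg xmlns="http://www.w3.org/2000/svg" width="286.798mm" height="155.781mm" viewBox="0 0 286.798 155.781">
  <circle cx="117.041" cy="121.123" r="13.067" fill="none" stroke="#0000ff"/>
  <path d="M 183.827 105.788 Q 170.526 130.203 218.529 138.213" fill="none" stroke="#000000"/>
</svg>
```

(Gcodetools for Inkscape — laser output)
G21
G90
G0 X130.108 Y34.658
M3 S500
G1 X129.113 Y39.659 F1658
G1 X126.281 Y43.898
G1 X122.042 Y46.730
G1 X117.041 Y47.725
G1 X112.040 Y46.730
G1 X107.801 Y43.898
G1 X104.969 Y39.659
G1 X103.974 Y34.658
G1 X104.969 Y29.657
G1 X107.801 Y25.418
G1 X112.040 Y22.586
G1 X117.041 Y21.591
G1 X122.042 Y22.586
G1 X126.281 Y25.418
G1 X129.113 Y29.657
G1 X130.108 Y34.658
M5
G0 X183.827 Y49.993
M3 S272
G1 X181.460 Y44.146 F3433
G1 X181.008 Y38.811
G1 X182.472 Y33.989
G1 X185.852 Y29.679
G1 X191.148 Y25.882
G1 X198.359 Y22.598
G1 X207.486 Y19.827
G1 X218.529 Y17.568
M5

Since the viewBox matches the mm dimensions, user units are millimetres directly. The only transform is the Y-flip y_m = 155.781 − y_svg.

Shape 1 is a circle drawn with `<circle>`. Its stroke #0000ff means score at S500, F1658. After flipping Y the toolpath is (130.108,34.658) → (129.113,39.659) → (126.281,43.898) → (122.042,46.730) → (117.041,47.725) → (112.040,46.730) → (107.801,43.898) → (104.969,39.659) → (103.974,34.658) → (104.969,29.657) → (107.801,25.418) → (112.040,22.586) → (117.041,21.591) → (122.042,22.586) → (126.281,25.418) → (129.113,29.657) → (130.108,34.658), returning to the start.

Shape 2 is a quadratic bezier drawn with `<path>`. Its stroke #000000 means engrave at S272, F3433. After flipping Y the toolpath is (183.827,49.993) → (181.460,44.146) → (181.008,38.811) → (182.472,33.989) → (185.852,29.679) → (191.148,25.882) → (198.359,22.598) → (207.486,19.827) → (218.529,17.568).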